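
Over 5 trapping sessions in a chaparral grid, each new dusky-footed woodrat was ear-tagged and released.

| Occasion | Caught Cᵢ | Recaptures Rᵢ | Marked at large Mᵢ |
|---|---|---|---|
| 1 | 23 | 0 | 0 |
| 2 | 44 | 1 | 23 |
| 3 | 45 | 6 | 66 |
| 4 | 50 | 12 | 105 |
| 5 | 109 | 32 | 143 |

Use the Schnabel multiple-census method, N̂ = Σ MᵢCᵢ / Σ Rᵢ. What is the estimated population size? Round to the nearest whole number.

Σ MᵢCᵢ = 0·23 + 23·44 + 66·45 + 105·50 + 143·109 = 0 + 1012 + 2970 + 5250 + 15587 = 24819
Σ Rᵢ = 0 + 1 + 6 + 12 + 32 = 51
N̂ = 24819 / 51 ≈ 486.6 → 487

N ≈ 487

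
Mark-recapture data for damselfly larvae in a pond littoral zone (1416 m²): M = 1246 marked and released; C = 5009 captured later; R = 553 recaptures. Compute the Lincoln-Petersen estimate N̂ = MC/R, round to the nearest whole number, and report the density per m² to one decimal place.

N̂ = 1246·5009/553 = 6241214/553 ≈ 11286.1 → 11286
Density = N̂ / area = 11286 / 1416 ≈ 7.97 → 8.0 per m²

density ≈ 8.0 damselfly larvae per m²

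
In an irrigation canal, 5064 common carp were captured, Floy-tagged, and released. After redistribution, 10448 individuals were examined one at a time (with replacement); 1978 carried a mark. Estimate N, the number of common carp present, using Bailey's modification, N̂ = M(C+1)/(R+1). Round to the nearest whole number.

N ≈ 26,738

N̂ = 5064·(10448+1)/(1978+1) = 5064·10449/1979 = 52913736/1979 ≈ 26737.6 → 26738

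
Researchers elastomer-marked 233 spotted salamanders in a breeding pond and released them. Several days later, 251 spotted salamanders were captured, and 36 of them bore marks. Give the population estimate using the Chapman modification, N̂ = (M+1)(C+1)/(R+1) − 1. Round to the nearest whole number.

N ≈ 1593

N̂ = (233+1)(251+1)/(36+1) − 1 = 234·252/37 − 1
= 58968/37 − 1 ≈ 1593.7 − 1 ≈ 1592.7 → 1593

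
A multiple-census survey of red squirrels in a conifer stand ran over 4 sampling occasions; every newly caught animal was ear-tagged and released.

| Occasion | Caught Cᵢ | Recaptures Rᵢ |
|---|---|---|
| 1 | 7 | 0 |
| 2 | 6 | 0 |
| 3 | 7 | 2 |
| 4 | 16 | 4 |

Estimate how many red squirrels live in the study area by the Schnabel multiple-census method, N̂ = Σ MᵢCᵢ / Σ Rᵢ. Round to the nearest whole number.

Marked at large before each occasion: Mᵢ = Σⱼ<ᵢ (Cⱼ − Rⱼ) → M1=0, M2=7, M3=13, M4=18
Σ MᵢCᵢ = 0·7 + 7·6 + 13·7 + 18·16 = 0 + 42 + 91 + 288 = 421
Σ Rᵢ = 0 + 0 + 2 + 4 = 6
N̂ = 421 / 6 ≈ 70.2 → 70

N ≈ 70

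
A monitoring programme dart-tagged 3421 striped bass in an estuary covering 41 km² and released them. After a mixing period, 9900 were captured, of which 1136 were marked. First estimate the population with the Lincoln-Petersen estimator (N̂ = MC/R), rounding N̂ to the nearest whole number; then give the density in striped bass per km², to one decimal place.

density ≈ 727.1 striped bass per km²

N̂ = 3421·9900/1136 = 33867900/1136 ≈ 29813.3 → 29813
Density = N̂ / area = 29813 / 41 ≈ 727.146 → 727.1 per km²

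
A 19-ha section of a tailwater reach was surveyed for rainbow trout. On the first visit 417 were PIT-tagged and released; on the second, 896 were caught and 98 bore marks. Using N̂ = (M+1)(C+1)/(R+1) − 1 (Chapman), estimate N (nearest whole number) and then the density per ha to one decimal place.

N̂ = 418·897/99 − 1 = 374946/99 − 1 ≈ 3786.3 → 3786
Density = N̂ / area = 3786 / 19 ≈ 199.26 → 199.3 per ha

density ≈ 199.3 rainbow trout per ha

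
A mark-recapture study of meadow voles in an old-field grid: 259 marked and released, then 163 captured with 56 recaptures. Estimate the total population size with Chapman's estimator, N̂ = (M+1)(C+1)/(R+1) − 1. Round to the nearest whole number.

N ≈ 747

N̂ = (259+1)(163+1)/(56+1) − 1 = 260·164/57 − 1
= 42640/57 − 1 ≈ 748.1 − 1 ≈ 747.1 → 747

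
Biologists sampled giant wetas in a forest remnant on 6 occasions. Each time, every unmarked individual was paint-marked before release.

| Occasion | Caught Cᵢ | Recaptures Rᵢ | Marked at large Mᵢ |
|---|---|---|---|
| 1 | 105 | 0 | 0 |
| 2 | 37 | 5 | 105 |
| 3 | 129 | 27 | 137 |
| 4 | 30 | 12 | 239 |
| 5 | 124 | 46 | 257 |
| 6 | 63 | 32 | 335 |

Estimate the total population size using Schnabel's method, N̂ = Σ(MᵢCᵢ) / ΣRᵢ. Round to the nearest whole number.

Σ MᵢCᵢ = 0·105 + 105·37 + 137·129 + 239·30 + 257·124 + 335·63 = 0 + 3885 + 17673 + 7170 + 31868 + 21105 = 81701
Σ Rᵢ = 0 + 5 + 27 + 12 + 46 + 32 = 122
N̂ = 81701 / 122 ≈ 669.7 → 670

N ≈ 670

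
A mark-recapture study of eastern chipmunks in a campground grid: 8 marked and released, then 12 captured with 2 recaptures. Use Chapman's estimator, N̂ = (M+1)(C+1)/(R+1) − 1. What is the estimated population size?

N̂ = (8+1)(12+1)/(2+1) − 1 = 9·13/3 − 1
= 117/3 − 1 = 39 − 1 = 38

N = 38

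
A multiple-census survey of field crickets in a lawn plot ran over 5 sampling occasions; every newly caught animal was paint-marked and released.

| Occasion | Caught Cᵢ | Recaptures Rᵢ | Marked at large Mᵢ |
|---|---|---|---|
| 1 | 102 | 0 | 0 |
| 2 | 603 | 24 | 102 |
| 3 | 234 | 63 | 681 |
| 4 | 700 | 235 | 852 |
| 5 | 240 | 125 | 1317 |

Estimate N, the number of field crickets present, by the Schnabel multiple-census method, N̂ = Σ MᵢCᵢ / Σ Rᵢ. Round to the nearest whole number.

Σ MᵢCᵢ = 0·102 + 102·603 + 681·234 + 852·700 + 1317·240 = 0 + 61506 + 159354 + 596400 + 316080 = 1133340
Σ Rᵢ = 0 + 24 + 63 + 235 + 125 = 447
N̂ = 1133340 / 447 ≈ 2535.4 → 2535

N ≈ 2535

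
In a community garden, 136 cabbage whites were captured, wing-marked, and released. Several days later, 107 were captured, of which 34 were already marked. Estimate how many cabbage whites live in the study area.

N = 428

N = (136 × 107) / 34 = 14552 / 34 = 428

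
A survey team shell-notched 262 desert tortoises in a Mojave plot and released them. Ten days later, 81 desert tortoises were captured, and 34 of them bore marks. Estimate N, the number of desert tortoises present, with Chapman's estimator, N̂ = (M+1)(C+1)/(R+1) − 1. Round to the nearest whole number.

N ≈ 615

N̂ = (262+1)(81+1)/(34+1) − 1 = 263·82/35 − 1
= 21566/35 − 1 ≈ 616.2 − 1 ≈ 615.2 → 615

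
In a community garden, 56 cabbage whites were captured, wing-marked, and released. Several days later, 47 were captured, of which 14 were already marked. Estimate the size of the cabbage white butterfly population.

N = 188

If marked individuals mix randomly, R/C ≈ M/N, giving N ≈ M·C/R.
N = (56 × 47) / 14 = 2632 / 14 = 188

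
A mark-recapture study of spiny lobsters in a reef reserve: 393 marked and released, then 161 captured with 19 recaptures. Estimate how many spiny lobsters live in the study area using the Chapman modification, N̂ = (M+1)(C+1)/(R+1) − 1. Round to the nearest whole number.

N̂ = (393+1)(161+1)/(19+1) − 1 = 394·162/20 − 1
= 63828/20 − 1 ≈ 3191.4 − 1 ≈ 3190.4 → 3190

N ≈ 3190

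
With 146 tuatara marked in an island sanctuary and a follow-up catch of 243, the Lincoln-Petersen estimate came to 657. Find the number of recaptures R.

From N = M·C/R: R = M·C / N = 146·243 / 657 = 35478 / 657 = 54.

R = 54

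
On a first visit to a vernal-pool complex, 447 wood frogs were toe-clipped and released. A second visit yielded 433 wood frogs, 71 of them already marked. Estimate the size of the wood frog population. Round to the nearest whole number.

N ≈ 2726

If marked individuals mix randomly, R/C ≈ M/N, giving N ≈ M·C/R.
N = (447 × 433) / 71 = 193551 / 71 ≈ 2726.1 → 2726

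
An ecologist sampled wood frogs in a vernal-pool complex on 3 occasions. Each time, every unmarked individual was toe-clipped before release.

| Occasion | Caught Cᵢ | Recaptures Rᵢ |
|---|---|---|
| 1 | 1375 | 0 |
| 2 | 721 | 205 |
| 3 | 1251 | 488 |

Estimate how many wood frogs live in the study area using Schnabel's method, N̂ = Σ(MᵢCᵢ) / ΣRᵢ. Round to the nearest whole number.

N ≈ 4844

Marked at large before each occasion: Mᵢ = Σⱼ<ᵢ (Cⱼ − Rⱼ) → M1=0, M2=1375, M3=1891
Σ MᵢCᵢ = 0·1375 + 1375·721 + 1891·1251 = 0 + 991375 + 2365641 = 3357016
Σ Rᵢ = 0 + 205 + 488 = 693
N̂ = 3357016 / 693 ≈ 4844.2 → 4844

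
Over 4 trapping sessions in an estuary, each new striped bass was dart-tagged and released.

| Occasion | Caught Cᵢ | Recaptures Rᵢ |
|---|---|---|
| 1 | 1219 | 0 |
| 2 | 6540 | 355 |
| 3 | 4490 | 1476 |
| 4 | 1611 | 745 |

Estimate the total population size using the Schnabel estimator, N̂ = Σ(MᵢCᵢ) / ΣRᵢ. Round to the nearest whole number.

Marked at large before each occasion: Mᵢ = Σⱼ<ᵢ (Cⱼ − Rⱼ) → M1=0, M2=1219, M3=7404, M4=10418
Σ MᵢCᵢ = 0·1219 + 1219·6540 + 7404·4490 + 10418·1611 = 0 + 7972260 + 33243960 + 16783398 = 57999618
Σ Rᵢ = 0 + 355 + 1476 + 745 = 2576
N̂ = 57999618 / 2576 ≈ 22515.4 → 22515

N ≈ 22,515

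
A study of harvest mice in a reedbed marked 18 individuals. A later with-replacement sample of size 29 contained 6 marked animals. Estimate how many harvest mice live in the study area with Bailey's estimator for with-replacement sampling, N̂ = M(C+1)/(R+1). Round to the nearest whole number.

N̂ = 18·(29+1)/(6+1) = 18·30/7 = 540/7 ≈ 77.1 → 77

N ≈ 77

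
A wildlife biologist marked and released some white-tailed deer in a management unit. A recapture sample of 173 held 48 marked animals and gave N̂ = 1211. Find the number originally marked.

From N = M·C/R: M = N·R / C = 1211·48 / 173 = 58128 / 173 = 336.

M = 336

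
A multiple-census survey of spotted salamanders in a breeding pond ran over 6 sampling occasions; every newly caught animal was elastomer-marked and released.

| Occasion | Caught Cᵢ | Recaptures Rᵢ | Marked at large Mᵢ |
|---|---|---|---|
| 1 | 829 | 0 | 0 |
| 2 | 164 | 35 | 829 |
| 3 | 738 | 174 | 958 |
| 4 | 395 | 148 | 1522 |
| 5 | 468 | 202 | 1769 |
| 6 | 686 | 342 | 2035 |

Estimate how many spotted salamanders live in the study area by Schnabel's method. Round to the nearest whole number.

N ≈ 4071

Σ MᵢCᵢ = 0·829 + 829·164 + 958·738 + 1522·395 + 1769·468 + 2035·686 = 0 + 135956 + 707004 + 601190 + 827892 + 1396010 = 3668052
Σ Rᵢ = 0 + 35 + 174 + 148 + 202 + 342 = 901
N̂ = 3668052 / 901 ≈ 4071.1 → 4071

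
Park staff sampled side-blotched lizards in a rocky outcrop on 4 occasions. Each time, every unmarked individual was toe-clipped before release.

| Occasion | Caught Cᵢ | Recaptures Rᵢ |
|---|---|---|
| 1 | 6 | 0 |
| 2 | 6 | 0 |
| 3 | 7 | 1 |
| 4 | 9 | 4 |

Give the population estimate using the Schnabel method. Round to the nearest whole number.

N ≈ 56

Marked at large before each occasion: Mᵢ = Σⱼ<ᵢ (Cⱼ − Rⱼ) → M1=0, M2=6, M3=12, M4=18
Σ MᵢCᵢ = 0·6 + 6·6 + 12·7 + 18·9 = 0 + 36 + 84 + 162 = 282
Σ Rᵢ = 0 + 0 + 1 + 4 = 5
N̂ = 282 / 5 ≈ 56.4 → 56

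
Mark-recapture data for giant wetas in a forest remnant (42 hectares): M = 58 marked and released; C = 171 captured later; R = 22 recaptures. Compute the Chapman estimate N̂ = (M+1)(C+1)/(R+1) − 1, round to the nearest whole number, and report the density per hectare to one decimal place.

N̂ = 59·172/23 − 1 = 10148/23 − 1 ≈ 440.2 → 440
Density = N̂ / area = 440 / 42 ≈ 10.48 → 10.5 per hectare

density ≈ 10.5 giant wetas per hectare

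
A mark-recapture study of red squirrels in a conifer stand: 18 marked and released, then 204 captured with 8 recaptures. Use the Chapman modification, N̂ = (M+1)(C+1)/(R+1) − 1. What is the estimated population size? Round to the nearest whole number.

N ≈ 432

N̂ = (18+1)(204+1)/(8+1) − 1 = 19·205/9 − 1
= 3895/9 − 1 ≈ 432.8 − 1 ≈ 431.8 → 432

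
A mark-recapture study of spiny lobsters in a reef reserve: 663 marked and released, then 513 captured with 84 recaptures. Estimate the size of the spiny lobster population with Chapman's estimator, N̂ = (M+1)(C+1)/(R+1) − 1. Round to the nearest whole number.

N̂ = (663+1)(513+1)/(84+1) − 1 = 664·514/85 − 1
= 341296/85 − 1 ≈ 4015.2 − 1 ≈ 4014.2 → 4014

N ≈ 4014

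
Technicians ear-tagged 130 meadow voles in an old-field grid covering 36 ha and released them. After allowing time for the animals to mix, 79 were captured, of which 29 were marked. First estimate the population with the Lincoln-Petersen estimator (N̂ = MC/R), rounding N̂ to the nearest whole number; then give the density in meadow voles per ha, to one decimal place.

N̂ = 130·79/29 = 10270/29 ≈ 354.1 → 354
Density = N̂ / area = 354 / 36 ≈ 9.83 → 9.8 per ha

density ≈ 9.8 meadow voles per ha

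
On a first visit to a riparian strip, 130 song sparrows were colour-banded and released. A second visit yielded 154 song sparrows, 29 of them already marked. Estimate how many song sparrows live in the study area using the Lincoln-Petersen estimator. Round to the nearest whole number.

N ≈ 690

N = (130 × 154) / 29 = 20020 / 29 ≈ 690.3 → 690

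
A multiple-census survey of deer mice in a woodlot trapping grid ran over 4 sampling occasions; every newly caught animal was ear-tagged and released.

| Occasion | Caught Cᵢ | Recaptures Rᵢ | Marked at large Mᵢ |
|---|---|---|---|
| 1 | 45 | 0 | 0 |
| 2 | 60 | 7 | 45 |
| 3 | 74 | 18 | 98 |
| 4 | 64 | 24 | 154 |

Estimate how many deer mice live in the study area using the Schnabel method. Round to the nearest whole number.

Σ MᵢCᵢ = 0·45 + 45·60 + 98·74 + 154·64 = 0 + 2700 + 7252 + 9856 = 19808
Σ Rᵢ = 0 + 7 + 18 + 24 = 49
N̂ = 19808 / 49 ≈ 404.2 → 404

N ≈ 404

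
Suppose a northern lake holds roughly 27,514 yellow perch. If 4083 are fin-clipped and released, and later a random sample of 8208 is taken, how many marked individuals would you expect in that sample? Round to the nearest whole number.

expected recaptures ≈ 1218

The marked fraction of the population is 4083/27514, so in a sample of 8208 expect C·(M/N) marked.
E[R] = 4083 × 8208 / 27514 = 33513264 / 27514 ≈ 1218.0 → 1218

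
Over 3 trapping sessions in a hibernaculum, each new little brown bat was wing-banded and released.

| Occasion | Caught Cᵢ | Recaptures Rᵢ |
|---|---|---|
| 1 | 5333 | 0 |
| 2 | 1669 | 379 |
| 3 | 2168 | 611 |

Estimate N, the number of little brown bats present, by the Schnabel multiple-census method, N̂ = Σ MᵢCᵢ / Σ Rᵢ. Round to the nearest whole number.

N ≈ 23,494

Marked at large before each occasion: Mᵢ = Σⱼ<ᵢ (Cⱼ − Rⱼ) → M1=0, M2=5333, M3=6623
Σ MᵢCᵢ = 0·5333 + 5333·1669 + 6623·2168 = 0 + 8900777 + 14358664 = 23259441
Σ Rᵢ = 0 + 379 + 611 = 990
N̂ = 23259441 / 990 ≈ 23494.4 → 23494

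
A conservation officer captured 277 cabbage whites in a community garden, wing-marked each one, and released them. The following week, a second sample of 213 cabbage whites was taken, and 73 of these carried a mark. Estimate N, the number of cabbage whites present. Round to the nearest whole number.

The marked fraction in the recapture sample should equal the marked fraction in the population: 73/213 = 277/N.
N = (277 × 213) / 73 = 59001 / 73 ≈ 808.2 → 808

N ≈ 808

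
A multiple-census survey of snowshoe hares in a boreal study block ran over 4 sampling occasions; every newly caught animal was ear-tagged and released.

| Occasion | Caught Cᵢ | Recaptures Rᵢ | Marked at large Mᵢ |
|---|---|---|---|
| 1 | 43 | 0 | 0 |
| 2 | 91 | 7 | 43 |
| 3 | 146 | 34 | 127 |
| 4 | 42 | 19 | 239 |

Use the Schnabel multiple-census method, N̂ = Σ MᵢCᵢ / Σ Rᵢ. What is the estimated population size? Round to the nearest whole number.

N ≈ 542

Σ MᵢCᵢ = 0·43 + 43·91 + 127·146 + 239·42 = 0 + 3913 + 18542 + 10038 = 32493
Σ Rᵢ = 0 + 7 + 34 + 19 = 60
N̂ = 32493 / 60 ≈ 541.5 → 542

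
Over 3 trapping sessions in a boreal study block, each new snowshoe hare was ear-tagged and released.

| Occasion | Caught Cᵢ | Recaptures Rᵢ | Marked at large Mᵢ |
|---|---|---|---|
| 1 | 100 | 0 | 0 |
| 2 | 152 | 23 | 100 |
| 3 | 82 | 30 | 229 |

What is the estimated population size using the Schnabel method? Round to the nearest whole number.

N ≈ 641

Σ MᵢCᵢ = 0·100 + 100·152 + 229·82 = 0 + 15200 + 18778 = 33978
Σ Rᵢ = 0 + 23 + 30 = 53
N̂ = 33978 / 53 ≈ 641.1 → 641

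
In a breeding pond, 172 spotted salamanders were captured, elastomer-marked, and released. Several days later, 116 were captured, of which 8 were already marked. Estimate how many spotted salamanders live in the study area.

The marked fraction in the recapture sample should equal the marked fraction in the population: 8/116 = 172/N.
N = (172 × 116) / 8 = 19952 / 8 = 2494

N = 2494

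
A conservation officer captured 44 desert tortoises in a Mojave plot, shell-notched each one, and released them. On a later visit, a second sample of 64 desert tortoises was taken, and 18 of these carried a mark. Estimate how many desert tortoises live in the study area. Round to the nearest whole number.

N ≈ 156

The marked fraction in the recapture sample should equal the marked fraction in the population: 18/64 = 44/N.
N = (44 × 64) / 18 = 2816 / 18 ≈ 156.4 → 156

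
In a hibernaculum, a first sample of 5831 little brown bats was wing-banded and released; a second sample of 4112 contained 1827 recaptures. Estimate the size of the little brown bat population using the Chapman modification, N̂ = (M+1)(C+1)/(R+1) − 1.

N̂ = (5831+1)(4112+1)/(1827+1) − 1 = 5832·4113/1828 − 1
= 23987016/1828 − 1 = 13122 − 1 = 13121

N = 13,121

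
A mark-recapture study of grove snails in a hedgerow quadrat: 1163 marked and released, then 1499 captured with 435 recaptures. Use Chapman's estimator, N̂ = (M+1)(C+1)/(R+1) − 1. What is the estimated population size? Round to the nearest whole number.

N̂ = (1163+1)(1499+1)/(435+1) − 1 = 1164·1500/436 − 1
= 1746000/436 − 1 ≈ 4004.6 − 1 ≈ 4003.6 → 4004

N ≈ 4004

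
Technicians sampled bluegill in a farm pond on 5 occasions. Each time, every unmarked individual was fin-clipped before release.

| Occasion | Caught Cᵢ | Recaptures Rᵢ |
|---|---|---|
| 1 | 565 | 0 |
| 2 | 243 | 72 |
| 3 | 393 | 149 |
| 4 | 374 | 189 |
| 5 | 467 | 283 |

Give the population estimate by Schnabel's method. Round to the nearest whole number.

Marked at large before each occasion: Mᵢ = Σⱼ<ᵢ (Cⱼ − Rⱼ) → M1=0, M2=565, M3=736, M4=980, M5=1165
Σ MᵢCᵢ = 0·565 + 565·243 + 736·393 + 980·374 + 1165·467 = 0 + 137295 + 289248 + 366520 + 544055 = 1337118
Σ Rᵢ = 0 + 72 + 149 + 189 + 283 = 693
N̂ = 1337118 / 693 ≈ 1929.46 → 1929

N ≈ 1929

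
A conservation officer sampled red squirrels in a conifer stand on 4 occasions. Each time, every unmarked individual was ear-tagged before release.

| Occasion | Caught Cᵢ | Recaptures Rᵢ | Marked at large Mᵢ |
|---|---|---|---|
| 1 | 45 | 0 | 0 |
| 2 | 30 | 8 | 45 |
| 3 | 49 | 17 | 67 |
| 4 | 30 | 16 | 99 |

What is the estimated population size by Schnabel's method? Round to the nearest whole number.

Σ MᵢCᵢ = 0·45 + 45·30 + 67·49 + 99·30 = 0 + 1350 + 3283 + 2970 = 7603
Σ Rᵢ = 0 + 8 + 17 + 16 = 41
N̂ = 7603 / 41 ≈ 185.4 → 185

N ≈ 185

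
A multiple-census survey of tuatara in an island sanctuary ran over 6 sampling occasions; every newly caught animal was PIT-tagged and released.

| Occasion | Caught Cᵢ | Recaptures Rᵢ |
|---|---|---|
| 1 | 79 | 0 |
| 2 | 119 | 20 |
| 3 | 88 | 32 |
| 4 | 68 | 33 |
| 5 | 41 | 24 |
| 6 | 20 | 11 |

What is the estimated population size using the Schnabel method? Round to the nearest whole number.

Marked at large before each occasion: Mᵢ = Σⱼ<ᵢ (Cⱼ − Rⱼ) → M1=0, M2=79, M3=178, M4=234, M5=269, M6=286
Σ MᵢCᵢ = 0·79 + 79·119 + 178·88 + 234·68 + 269·41 + 286·20 = 0 + 9401 + 15664 + 15912 + 11029 + 5720 = 57726
Σ Rᵢ = 0 + 20 + 32 + 33 + 24 + 11 = 120
N̂ = 57726 / 120 ≈ 481.1 → 481

N ≈ 481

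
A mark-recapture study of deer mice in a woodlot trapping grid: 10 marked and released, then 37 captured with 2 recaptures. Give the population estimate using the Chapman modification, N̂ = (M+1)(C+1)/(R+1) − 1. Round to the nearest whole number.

N̂ = (10+1)(37+1)/(2+1) − 1 = 11·38/3 − 1
= 418/3 − 1 ≈ 139.3 − 1 ≈ 138.3 → 138

N ≈ 138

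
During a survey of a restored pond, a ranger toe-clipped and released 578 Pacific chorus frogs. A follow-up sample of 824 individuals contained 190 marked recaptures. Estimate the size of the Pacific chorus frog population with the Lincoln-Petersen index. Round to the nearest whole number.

N ≈ 2507

Lincoln-Petersen assumes M/N = R/C, so N = M·C / R.
N = (578 × 824) / 190 = 476272 / 190 ≈ 2506.7 → 2507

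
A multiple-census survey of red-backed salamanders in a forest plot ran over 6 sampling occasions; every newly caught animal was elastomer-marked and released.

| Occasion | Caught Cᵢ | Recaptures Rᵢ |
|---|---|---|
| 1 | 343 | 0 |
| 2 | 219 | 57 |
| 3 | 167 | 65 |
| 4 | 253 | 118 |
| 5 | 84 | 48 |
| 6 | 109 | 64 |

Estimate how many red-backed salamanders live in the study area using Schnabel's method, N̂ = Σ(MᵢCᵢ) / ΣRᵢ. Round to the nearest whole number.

N ≈ 1307

Marked at large before each occasion: Mᵢ = Σⱼ<ᵢ (Cⱼ − Rⱼ) → M1=0, M2=343, M3=505, M4=607, M5=742, M6=778
Σ MᵢCᵢ = 0·343 + 343·219 + 505·167 + 607·253 + 742·84 + 778·109 = 0 + 75117 + 84335 + 153571 + 62328 + 84802 = 460153
Σ Rᵢ = 0 + 57 + 65 + 118 + 48 + 64 = 352
N̂ = 460153 / 352 ≈ 1307.3 → 1307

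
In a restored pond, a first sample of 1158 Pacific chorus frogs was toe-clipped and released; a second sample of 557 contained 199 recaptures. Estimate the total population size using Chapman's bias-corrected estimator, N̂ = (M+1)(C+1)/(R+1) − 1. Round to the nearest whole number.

N̂ = (1158+1)(557+1)/(199+1) − 1 = 1159·558/200 − 1
= 646722/200 − 1 ≈ 3233.6 − 1 ≈ 3232.6 → 3233

N ≈ 3233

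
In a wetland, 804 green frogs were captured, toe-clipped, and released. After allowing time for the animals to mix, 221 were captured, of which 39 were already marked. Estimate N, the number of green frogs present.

N = (804 × 221) / 39 = 177684 / 39 = 4556

N = 4556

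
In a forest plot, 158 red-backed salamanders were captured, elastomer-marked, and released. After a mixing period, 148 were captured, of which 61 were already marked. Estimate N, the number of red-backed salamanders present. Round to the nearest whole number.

N ≈ 383

The marked fraction in the recapture sample should equal the marked fraction in the population: 61/148 = 158/N.
N = (158 × 148) / 61 = 23384 / 61 ≈ 383.3 → 383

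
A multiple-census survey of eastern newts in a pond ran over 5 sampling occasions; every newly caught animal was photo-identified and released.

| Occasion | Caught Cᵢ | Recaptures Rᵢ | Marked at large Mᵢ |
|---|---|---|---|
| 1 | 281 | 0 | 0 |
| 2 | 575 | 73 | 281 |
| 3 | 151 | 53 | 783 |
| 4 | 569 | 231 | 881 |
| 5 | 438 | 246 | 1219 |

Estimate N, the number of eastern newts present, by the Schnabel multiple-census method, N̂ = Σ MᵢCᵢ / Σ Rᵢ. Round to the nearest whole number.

Σ MᵢCᵢ = 0·281 + 281·575 + 783·151 + 881·569 + 1219·438 = 0 + 161575 + 118233 + 501289 + 533922 = 1315019
Σ Rᵢ = 0 + 73 + 53 + 231 + 246 = 603
N̂ = 1315019 / 603 ≈ 2180.8 → 2181

N ≈ 2181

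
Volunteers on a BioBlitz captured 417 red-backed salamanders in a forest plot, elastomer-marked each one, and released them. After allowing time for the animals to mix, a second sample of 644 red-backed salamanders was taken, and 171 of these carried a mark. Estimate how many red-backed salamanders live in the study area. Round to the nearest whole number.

N = (417 × 644) / 171 = 268548 / 171 ≈ 1570.46 → 1570

N ≈ 1570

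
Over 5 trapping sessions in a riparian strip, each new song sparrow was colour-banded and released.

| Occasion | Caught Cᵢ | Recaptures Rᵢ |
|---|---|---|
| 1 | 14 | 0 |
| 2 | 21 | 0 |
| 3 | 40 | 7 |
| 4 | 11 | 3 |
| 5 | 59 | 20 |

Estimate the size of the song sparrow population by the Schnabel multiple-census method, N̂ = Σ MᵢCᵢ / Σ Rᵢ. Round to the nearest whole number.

N ≈ 231

Marked at large before each occasion: Mᵢ = Σⱼ<ᵢ (Cⱼ − Rⱼ) → M1=0, M2=14, M3=35, M4=68, M5=76
Σ MᵢCᵢ = 0·14 + 14·21 + 35·40 + 68·11 + 76·59 = 0 + 294 + 1400 + 748 + 4484 = 6926
Σ Rᵢ = 0 + 0 + 7 + 3 + 20 = 30
N̂ = 6926 / 30 ≈ 230.9 → 231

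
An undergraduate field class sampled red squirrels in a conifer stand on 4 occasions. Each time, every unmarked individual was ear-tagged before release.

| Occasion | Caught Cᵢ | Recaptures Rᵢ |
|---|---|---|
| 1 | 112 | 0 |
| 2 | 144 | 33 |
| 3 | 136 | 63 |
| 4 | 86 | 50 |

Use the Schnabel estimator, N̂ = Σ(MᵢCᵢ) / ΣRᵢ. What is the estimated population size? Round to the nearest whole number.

N ≈ 493

Marked at large before each occasion: Mᵢ = Σⱼ<ᵢ (Cⱼ − Rⱼ) → M1=0, M2=112, M3=223, M4=296
Σ MᵢCᵢ = 0·112 + 112·144 + 223·136 + 296·86 = 0 + 16128 + 30328 + 25456 = 71912
Σ Rᵢ = 0 + 33 + 63 + 50 = 146
N̂ = 71912 / 146 ≈ 492.5 → 493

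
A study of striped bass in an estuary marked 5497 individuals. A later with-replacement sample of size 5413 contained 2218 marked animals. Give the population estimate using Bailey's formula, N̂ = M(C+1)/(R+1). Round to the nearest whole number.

N ≈ 13,412

N̂ = 5497·(5413+1)/(2218+1) = 5497·5414/2219 = 29760758/2219 ≈ 13411.8 → 13412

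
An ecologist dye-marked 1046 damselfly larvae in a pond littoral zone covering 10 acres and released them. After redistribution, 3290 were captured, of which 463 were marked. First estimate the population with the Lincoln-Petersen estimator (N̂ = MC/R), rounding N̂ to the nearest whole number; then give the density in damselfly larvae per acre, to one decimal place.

density ≈ 743.3 damselfly larvae per acre

N̂ = 1046·3290/463 = 3441340/463 ≈ 7432.7 → 7433
Density = N̂ / area = 7433 / 10 ≈ 743.30 → 743.3 per acre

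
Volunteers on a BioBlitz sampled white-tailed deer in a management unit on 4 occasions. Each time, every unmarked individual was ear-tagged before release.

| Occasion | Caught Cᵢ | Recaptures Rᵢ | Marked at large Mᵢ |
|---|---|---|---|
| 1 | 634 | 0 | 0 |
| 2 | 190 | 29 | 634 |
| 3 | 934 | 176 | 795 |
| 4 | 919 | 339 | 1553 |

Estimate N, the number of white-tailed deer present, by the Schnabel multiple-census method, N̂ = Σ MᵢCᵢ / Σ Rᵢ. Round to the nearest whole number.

N ≈ 4210

Σ MᵢCᵢ = 0·634 + 634·190 + 795·934 + 1553·919 = 0 + 120460 + 742530 + 1427207 = 2290197
Σ Rᵢ = 0 + 29 + 176 + 339 = 544
N̂ = 2290197 / 544 ≈ 4209.9 → 4210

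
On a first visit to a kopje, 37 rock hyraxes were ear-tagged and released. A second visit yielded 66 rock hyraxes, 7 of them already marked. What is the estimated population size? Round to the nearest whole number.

N = (37 × 66) / 7 = 2442 / 7 ≈ 348.9 → 349

N ≈ 349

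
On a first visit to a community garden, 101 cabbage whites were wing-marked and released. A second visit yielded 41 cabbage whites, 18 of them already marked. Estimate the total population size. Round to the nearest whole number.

N ≈ 230

If marked individuals mix randomly, R/C ≈ M/N, giving N ≈ M·C/R.
N = (101 × 41) / 18 = 4141 / 18 ≈ 230.1 → 230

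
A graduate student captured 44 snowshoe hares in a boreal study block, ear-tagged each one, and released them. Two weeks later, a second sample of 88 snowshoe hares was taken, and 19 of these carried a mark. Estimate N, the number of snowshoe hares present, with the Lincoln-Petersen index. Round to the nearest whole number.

N = (44 × 88) / 19 = 3872 / 19 ≈ 203.8 → 204

N ≈ 204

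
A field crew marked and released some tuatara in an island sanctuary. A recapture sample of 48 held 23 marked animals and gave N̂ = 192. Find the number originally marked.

M = 92

From N = M·C/R: M = N·R / C = 192·23 / 48 = 4416 / 48 = 92.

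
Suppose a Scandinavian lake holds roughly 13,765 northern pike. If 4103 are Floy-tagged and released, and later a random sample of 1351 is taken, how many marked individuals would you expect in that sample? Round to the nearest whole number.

expected recaptures ≈ 403

The marked fraction of the population is 4103/13765, so in a sample of 1351 expect C·(M/N) marked.
E[R] = 4103 × 1351 / 13765 = 5543153 / 13765 ≈ 402.7 → 403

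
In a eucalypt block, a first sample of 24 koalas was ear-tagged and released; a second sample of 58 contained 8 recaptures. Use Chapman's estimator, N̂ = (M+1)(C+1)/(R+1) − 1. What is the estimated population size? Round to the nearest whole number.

N̂ = (24+1)(58+1)/(8+1) − 1 = 25·59/9 − 1
= 1475/9 − 1 ≈ 163.9 − 1 ≈ 162.9 → 163

N ≈ 163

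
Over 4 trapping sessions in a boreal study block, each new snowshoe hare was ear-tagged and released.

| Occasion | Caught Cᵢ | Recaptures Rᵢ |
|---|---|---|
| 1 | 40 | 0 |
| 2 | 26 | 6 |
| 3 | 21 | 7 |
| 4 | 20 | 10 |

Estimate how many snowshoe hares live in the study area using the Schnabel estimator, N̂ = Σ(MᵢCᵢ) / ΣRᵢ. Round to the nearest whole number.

Marked at large before each occasion: Mᵢ = Σⱼ<ᵢ (Cⱼ − Rⱼ) → M1=0, M2=40, M3=60, M4=74
Σ MᵢCᵢ = 0·40 + 40·26 + 60·21 + 74·20 = 0 + 1040 + 1260 + 1480 = 3780
Σ Rᵢ = 0 + 6 + 7 + 10 = 23
N̂ = 3780 / 23 ≈ 164.3 → 164

N ≈ 164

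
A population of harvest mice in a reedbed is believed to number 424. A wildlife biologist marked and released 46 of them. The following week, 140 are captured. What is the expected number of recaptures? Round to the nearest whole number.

Expected recaptures E[R] = M·C / N.
E[R] = 46 × 140 / 424 = 6440 / 424 ≈ 15.2 → 15

expected recaptures ≈ 15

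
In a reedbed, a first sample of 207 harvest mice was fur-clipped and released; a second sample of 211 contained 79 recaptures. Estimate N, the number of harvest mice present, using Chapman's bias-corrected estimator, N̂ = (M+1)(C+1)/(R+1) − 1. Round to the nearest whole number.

N ≈ 550

N̂ = (207+1)(211+1)/(79+1) − 1 = 208·212/80 − 1
= 44096/80 − 1 ≈ 551.2 − 1 ≈ 550.2 → 550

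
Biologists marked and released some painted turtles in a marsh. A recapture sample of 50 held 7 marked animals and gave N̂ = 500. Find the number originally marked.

M = 70

From N = M·C/R: M = N·R / C = 500·7 / 50 = 3500 / 50 = 70.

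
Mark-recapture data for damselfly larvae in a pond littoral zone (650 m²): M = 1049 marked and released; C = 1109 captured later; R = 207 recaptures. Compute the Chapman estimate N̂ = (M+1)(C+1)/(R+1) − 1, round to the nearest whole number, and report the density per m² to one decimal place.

density ≈ 8.6 damselfly larvae per m²

N̂ = 1050·1110/208 − 1 = 1165500/208 − 1 ≈ 5602.4 → 5602
Density = N̂ / area = 5602 / 650 ≈ 8.62 → 8.6 per m²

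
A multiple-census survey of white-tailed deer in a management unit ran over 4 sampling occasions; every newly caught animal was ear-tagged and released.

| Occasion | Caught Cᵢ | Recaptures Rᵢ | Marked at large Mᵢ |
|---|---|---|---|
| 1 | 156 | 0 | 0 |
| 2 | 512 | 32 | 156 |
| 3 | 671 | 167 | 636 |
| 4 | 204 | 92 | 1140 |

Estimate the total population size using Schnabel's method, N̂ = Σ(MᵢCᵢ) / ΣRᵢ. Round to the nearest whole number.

N ≈ 2540

Σ MᵢCᵢ = 0·156 + 156·512 + 636·671 + 1140·204 = 0 + 79872 + 426756 + 232560 = 739188
Σ Rᵢ = 0 + 32 + 167 + 92 = 291
N̂ = 739188 / 291 ≈ 2540.2 → 2540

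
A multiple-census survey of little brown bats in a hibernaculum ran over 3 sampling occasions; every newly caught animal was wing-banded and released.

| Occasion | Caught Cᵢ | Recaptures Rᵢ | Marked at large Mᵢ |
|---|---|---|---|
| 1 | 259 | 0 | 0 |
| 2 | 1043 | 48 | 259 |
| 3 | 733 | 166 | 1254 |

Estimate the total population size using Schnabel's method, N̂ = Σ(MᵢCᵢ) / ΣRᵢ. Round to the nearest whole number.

N ≈ 5558

Σ MᵢCᵢ = 0·259 + 259·1043 + 1254·733 = 0 + 270137 + 919182 = 1189319
Σ Rᵢ = 0 + 48 + 166 = 214
N̂ = 1189319 / 214 ≈ 5557.6 → 5558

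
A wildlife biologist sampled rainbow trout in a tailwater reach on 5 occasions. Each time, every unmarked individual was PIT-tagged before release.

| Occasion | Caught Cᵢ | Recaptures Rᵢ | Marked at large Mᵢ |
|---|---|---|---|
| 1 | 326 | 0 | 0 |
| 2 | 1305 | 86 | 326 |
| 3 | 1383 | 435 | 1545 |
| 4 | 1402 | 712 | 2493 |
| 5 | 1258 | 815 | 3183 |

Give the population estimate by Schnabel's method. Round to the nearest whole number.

N ≈ 4913

Σ MᵢCᵢ = 0·326 + 326·1305 + 1545·1383 + 2493·1402 + 3183·1258 = 0 + 425430 + 2136735 + 3495186 + 4004214 = 10061565
Σ Rᵢ = 0 + 86 + 435 + 712 + 815 = 2048
N̂ = 10061565 / 2048 ≈ 4912.9 → 4913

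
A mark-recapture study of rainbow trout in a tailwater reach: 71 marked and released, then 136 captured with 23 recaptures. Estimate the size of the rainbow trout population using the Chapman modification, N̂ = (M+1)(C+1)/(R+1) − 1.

N̂ = (71+1)(136+1)/(23+1) − 1 = 72·137/24 − 1
= 9864/24 − 1 = 411 − 1 = 410

N = 410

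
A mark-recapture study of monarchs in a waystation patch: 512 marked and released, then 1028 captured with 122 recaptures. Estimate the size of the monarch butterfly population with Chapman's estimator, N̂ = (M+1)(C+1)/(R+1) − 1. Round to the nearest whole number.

N̂ = (512+1)(1028+1)/(122+1) − 1 = 513·1029/123 − 1
= 527877/123 − 1 ≈ 4291.7 − 1 ≈ 4290.7 → 4291

N ≈ 4291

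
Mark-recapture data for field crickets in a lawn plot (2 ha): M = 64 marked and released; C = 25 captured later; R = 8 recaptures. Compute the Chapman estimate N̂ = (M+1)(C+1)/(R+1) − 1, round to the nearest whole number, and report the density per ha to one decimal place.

density ≈ 93.5 field crickets per ha

N̂ = 65·26/9 − 1 = 1690/9 − 1 ≈ 186.8 → 187
Density = N̂ / area = 187 / 2 ≈ 93.50 → 93.5 per ha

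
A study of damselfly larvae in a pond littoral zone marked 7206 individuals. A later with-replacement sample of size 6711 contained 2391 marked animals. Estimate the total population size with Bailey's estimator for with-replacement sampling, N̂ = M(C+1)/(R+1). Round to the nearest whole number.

N ≈ 20,220

N̂ = 7206·(6711+1)/(2391+1) = 7206·6712/2392 = 48366672/2392 ≈ 20220.2 → 20220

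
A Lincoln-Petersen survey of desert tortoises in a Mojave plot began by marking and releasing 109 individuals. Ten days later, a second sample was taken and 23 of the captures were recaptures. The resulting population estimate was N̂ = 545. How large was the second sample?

C = 115

From N = M·C/R: C = N·R / M = 545·23 / 109 = 12535 / 109 = 115.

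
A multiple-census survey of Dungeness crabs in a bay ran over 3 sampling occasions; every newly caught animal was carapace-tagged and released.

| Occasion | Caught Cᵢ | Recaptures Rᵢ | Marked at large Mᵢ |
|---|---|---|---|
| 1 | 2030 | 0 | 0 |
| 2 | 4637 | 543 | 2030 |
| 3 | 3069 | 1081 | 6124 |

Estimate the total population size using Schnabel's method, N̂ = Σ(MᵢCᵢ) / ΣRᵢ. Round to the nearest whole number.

N ≈ 17,369

Σ MᵢCᵢ = 0·2030 + 2030·4637 + 6124·3069 = 0 + 9413110 + 18794556 = 28207666
Σ Rᵢ = 0 + 543 + 1081 = 1624
N̂ = 28207666 / 1624 ≈ 17369.3 → 17369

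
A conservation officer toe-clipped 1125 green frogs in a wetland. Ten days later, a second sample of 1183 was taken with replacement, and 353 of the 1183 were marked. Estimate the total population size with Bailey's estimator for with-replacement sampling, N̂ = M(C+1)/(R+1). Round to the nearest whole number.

N ≈ 3763

N̂ = 1125·(1183+1)/(353+1) = 1125·1184/354 = 1332000/354 ≈ 3762.7 → 3763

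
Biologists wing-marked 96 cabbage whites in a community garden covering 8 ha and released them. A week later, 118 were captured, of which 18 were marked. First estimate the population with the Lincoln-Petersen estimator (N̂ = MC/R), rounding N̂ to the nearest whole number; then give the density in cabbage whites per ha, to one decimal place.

N̂ = 96·118/18 = 11328/18 ≈ 629.3 → 629
Density = N̂ / area = 629 / 8 ≈ 78.62 → 78.6 per ha

density ≈ 78.6 cabbage whites per ha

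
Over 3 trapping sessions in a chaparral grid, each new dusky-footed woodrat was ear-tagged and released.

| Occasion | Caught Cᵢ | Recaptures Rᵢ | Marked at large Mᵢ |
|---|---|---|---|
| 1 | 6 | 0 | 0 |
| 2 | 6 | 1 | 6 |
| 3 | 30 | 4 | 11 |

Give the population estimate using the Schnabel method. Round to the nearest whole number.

N ≈ 73

Σ MᵢCᵢ = 0·6 + 6·6 + 11·30 = 0 + 36 + 330 = 366
Σ Rᵢ = 0 + 1 + 4 = 5
N̂ = 366 / 5 ≈ 73.2 → 73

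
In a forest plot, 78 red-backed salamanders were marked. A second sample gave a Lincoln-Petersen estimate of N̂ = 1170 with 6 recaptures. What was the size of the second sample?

C = 90

From N = M·C/R: C = N·R / M = 1170·6 / 78 = 7020 / 78 = 90.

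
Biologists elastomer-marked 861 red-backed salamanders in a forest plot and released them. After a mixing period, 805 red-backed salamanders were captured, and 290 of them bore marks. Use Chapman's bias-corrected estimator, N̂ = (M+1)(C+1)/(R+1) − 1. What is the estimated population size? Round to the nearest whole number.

N ≈ 2387

N̂ = (861+1)(805+1)/(290+1) − 1 = 862·806/291 − 1
= 694772/291 − 1 ≈ 2387.5 − 1 ≈ 2386.5 → 2387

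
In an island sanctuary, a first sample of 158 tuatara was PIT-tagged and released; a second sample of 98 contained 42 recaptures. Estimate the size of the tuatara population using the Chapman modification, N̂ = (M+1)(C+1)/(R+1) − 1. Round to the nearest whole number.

N ≈ 365

N̂ = (158+1)(98+1)/(42+1) − 1 = 159·99/43 − 1
= 15741/43 − 1 ≈ 366.1 − 1 ≈ 365.1 → 365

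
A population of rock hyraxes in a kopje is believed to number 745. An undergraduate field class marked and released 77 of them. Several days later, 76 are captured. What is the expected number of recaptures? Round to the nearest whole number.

expected recaptures ≈ 8

Expected recaptures E[R] = M·C / N.
E[R] = 77 × 76 / 745 = 5852 / 745 ≈ 7.9 → 8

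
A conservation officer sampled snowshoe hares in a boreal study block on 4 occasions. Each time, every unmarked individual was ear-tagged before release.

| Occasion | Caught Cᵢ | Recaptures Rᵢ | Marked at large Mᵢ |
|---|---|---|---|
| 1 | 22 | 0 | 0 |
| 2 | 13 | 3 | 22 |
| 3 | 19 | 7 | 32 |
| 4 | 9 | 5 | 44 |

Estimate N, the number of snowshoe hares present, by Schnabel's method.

Σ MᵢCᵢ = 0·22 + 22·13 + 32·19 + 44·9 = 0 + 286 + 608 + 396 = 1290
Σ Rᵢ = 0 + 3 + 7 + 5 = 15
N̂ = 1290 / 15 = 86

N = 86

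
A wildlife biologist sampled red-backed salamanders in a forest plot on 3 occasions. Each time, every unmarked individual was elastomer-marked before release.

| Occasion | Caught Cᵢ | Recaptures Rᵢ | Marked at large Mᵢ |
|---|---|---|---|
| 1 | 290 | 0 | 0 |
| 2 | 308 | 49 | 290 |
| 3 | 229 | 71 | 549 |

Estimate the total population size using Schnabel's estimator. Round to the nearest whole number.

Σ MᵢCᵢ = 0·290 + 290·308 + 549·229 = 0 + 89320 + 125721 = 215041
Σ Rᵢ = 0 + 49 + 71 = 120
N̂ = 215041 / 120 ≈ 1792.0 → 1792

N ≈ 1792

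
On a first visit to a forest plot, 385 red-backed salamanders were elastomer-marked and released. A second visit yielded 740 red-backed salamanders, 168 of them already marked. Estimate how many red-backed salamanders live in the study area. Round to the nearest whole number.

Lincoln-Petersen assumes M/N = R/C, so N = M·C / R.
N = (385 × 740) / 168 = 284900 / 168 ≈ 1695.8 → 1696

N ≈ 1696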